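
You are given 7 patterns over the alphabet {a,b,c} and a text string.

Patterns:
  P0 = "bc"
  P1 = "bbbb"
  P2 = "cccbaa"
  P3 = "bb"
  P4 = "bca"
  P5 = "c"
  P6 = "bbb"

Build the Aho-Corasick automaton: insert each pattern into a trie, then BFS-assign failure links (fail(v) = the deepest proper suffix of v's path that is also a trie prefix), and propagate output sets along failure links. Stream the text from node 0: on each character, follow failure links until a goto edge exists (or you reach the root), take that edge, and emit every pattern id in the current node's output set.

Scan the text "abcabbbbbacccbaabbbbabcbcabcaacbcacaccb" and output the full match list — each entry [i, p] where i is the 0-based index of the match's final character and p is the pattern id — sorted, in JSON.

Build automaton:
Trie (insert patterns):
  n0 'ε': b→1 c→6
  n1 'b': b→3 c→2
  n2 'bc': a→12  ←P0
  n3 'bb': b→4  ←P3
  n4 'bbb': b→5  ←P6
  n5 'bbbb': ·  ←P1
  n6 'c': c→7  ←P5
  n7 'cc': c→8
  n8 'ccc': b→9
  n9 'cccb': a→10
  n10 'cccba': a→11
  n11 'cccbaa': ·  ←P2
  n12 'bca': ·  ←P4

Failure links (BFS by depth):
  fail(1) 'b': from fail(0)=0 chase 'b': 0 ⇒ 0;  out=∅∪out(0)=∅
  fail(6) 'c': from fail(0)=0 chase 'c': 0 ⇒ 0;  out={5}∪out(0)={5}
  fail(2) 'bc': from fail(1)=0 chase 'c': 0 ⇒ 6;  out={0}∪out(6)={0,5}
  fail(3) 'bb': from fail(1)=0 chase 'b': 0 ⇒ 1;  out={3}∪out(1)={3}
  fail(7) 'cc': from fail(6)=0 chase 'c': 0 ⇒ 6;  out=∅∪out(6)={5}
  fail(4) 'bbb': from fail(3)=1 chase 'b': 1 ⇒ 3;  out={6}∪out(3)={3,6}
  fail(8) 'ccc': from fail(7)=6 chase 'c': 6 ⇒ 7;  out=∅∪out(7)={5}
  fail(12) 'bca': from fail(2)=6 chase 'a': 6→0 ⇒ 0;  out={4}∪out(0)={4}
  fail(5) 'bbbb': from fail(4)=3 chase 'b': 3 ⇒ 4;  out={1}∪out(4)={1,3,6}
  fail(9) 'cccb': from fail(8)=7 chase 'b': 7→6→0 ⇒ 1;  out=∅∪out(1)=∅
  fail(10) 'cccba': from fail(9)=1 chase 'a': 1→0 ⇒ 0;  out=∅∪out(0)=∅
  fail(11) 'cccbaa': from fail(10)=0 chase 'a': 0 ⇒ 0;  out={2}∪out(0)={2}

Scan:
[0] read 'a'  n0⇒n0
[1] read 'b'  n0⇒n1
[2] read 'c'  n1⇒n2  emit P0@[1:2],P5@[2:2]
[3] read 'a'  n2⇒n12  emit P4@[1:3]
[4] read 'b'  n12⇒n1 (via fail)
[5] read 'b'  n1⇒n3  emit P3@[4:5]
[6] read 'b'  n3⇒n4  emit P3@[5:6],P6@[4:6]
[7] read 'b'  n4⇒n5  emit P1@[4:7],P3@[6:7],P6@[5:7]
[8] read 'b'  n5⇒n5 (via fail)  emit P1@[5:8],P3@[7:8],P6@[6:8]
[9] read 'a'  n5⇒n0 (via fail)
[10] read 'c'  n0⇒n6  emit P5@[10:10]
[11] read 'c'  n6⇒n7  emit P5@[11:11]
[12] read 'c'  n7⇒n8  emit P5@[12:12]
[13] read 'b'  n8⇒n9
[14] read 'a'  n9⇒n10
[15] read 'a'  n10⇒n11  emit P2@[10:15]
[16] read 'b'  n11⇒n1 (via fail)
[17] read 'b'  n1⇒n3  emit P3@[16:17]
[18] read 'b'  n3⇒n4  emit P3@[17:18],P6@[16:18]
[19] read 'b'  n4⇒n5  emit P1@[16:19],P3@[18:19],P6@[17:19]
[20] read 'a'  n5⇒n0 (via fail)
[21] read 'b'  n0⇒n1
[22] read 'c'  n1⇒n2  emit P0@[21:22],P5@[22:22]
[23] read 'b'  n2⇒n1 (via fail)
[24] read 'c'  n1⇒n2  emit P0@[23:24],P5@[24:24]
[25] read 'a'  n2⇒n12  emit P4@[23:25]
[26] read 'b'  n12⇒n1 (via fail)
[27] read 'c'  n1⇒n2  emit P0@[26:27],P5@[27:27]
[28] read 'a'  n2⇒n12  emit P4@[26:28]
[29] read 'a'  n12⇒n0 (via fail)
[30] read 'c'  n0⇒n6  emit P5@[30:30]
[31] read 'b'  n6⇒n1 (via fail)
[32] read 'c'  n1⇒n2  emit P0@[31:32],P5@[32:32]
[33] read 'a'  n2⇒n12  emit P4@[31:33]
[34] read 'c'  n12⇒n6 (via fail)  emit P5@[34:34]
[35] read 'a'  n6⇒n0 (via fail)
[36] read 'c'  n0⇒n6  emit P5@[36:36]
[37] read 'c'  n6⇒n7  emit P5@[37:37]
[38] read 'b'  n7⇒n1 (via fail)

Matches: [[2,0],[2,5],[3,4],[5,3],[6,3],[6,6],[7,1],[7,3],[7,6],[8,1],[8,3],[8,6],[10,5],[11,5],[12,5],[15,2],[17,3],[18,3],[18,6],[19,1],[19,3],[19,6],[22,0],[22,5],[24,0],[24,5],[25,4],[27,0],[27,5],[28,4],[30,5],[32,0],[32,5],[33,4],[34,5],[36,5],[37,5]]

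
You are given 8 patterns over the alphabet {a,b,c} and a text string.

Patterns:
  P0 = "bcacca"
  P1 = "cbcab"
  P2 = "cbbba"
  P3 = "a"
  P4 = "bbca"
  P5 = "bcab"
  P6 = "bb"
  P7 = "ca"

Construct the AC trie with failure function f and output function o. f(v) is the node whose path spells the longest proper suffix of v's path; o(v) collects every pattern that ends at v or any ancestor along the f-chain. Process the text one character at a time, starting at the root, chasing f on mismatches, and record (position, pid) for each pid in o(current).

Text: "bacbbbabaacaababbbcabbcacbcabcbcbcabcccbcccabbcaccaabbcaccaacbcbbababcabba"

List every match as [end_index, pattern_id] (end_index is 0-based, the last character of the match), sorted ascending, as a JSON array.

Build automaton:
Trie (insert patterns):
  n0 'ε': a→15 b→1 c→7
  n1 'b': b→16 c→2
  n2 'bc': a→3
  n3 'bca': b→19 c→4
  n4 'bcac': c→5
  n5 'bcacc': a→6
  n6 'bcacca': ·  ←P0
  n7 'c': a→20 b→8
  n8 'cb': b→12 c→9
  n9 'cbc': a→10
  n10 'cbca': b→11
  n11 'cbcab': ·  ←P1
  n12 'cbb': b→13
  n13 'cbbb': a→14
  n14 'cbbba': ·  ←P2
  n15 'a': ·  ←P3
  n16 'bb': c→17  ←P6
  n17 'bbc': a→18
  n18 'bbca': ·  ←P4
  n19 'bcab': ·  ←P5
  n20 'ca': ·  ←P7

BFS fail/out derivation:
  n1('b'): parent n0 fail=0; on 'b' 0 → fail=0;  out ∅∪∅=∅
  n7('c'): parent n0 fail=0; on 'c' 0 → fail=0;  out ∅∪∅=∅
  n15('a'): parent n0 fail=0; on 'a' 0 → fail=0;  out {3}∪∅={3}
  n2('bc'): parent n1 fail=0; on 'c' 0 → fail=7;  out ∅∪∅=∅
  n8('cb'): parent n7 fail=0; on 'b' 0 → fail=1;  out ∅∪∅=∅
  n16('bb'): parent n1 fail=0; on 'b' 0 → fail=1;  out {6}∪∅={6}
  n20('ca'): parent n7 fail=0; on 'a' 0 → fail=15;  out {7}∪{3}={3,7}
  n3('bca'): parent n2 fail=7; on 'a' 7 → fail=20;  out ∅∪{3,7}={3,7}
  n9('cbc'): parent n8 fail=1; on 'c' 1 → fail=2;  out ∅∪∅=∅
  n12('cbb'): parent n8 fail=1; on 'b' 1 → fail=16;  out ∅∪{6}={6}
  n17('bbc'): parent n16 fail=1; on 'c' 1 → fail=2;  out ∅∪∅=∅
  n4('bcac'): parent n3 fail=20; on 'c' 20→15→0 → fail=7;  out ∅∪∅=∅
  n10('cbca'): parent n9 fail=2; on 'a' 2 → fail=3;  out ∅∪{3,7}={3,7}
  n13('cbbb'): parent n12 fail=16; on 'b' 16→1 → fail=16;  out ∅∪{6}={6}
  n18('bbca'): parent n17 fail=2; on 'a' 2 → fail=3;  out {4}∪{3,7}={3,4,7}
  n19('bcab'): parent n3 fail=20; on 'b' 20→15→0 → fail=1;  out {5}∪∅={5}
  n5('bcacc'): parent n4 fail=7; on 'c' 7→0 → fail=7;  out ∅∪∅=∅
  n11('cbcab'): parent n10 fail=3; on 'b' 3 → fail=19;  out {1}∪{5}={1,5}
  n14('cbbba'): parent n13 fail=16; on 'a' 16→1→0 → fail=15;  out {2}∪{3}={2,3}
  n6('bcacca'): parent n5 fail=7; on 'a' 7 → fail=20;  out {0}∪{3,7}={0,3,7}

Scan:
[0] read 'b'  n0⇒n1
[1] read 'a'  n1⇒n15 (fail-walked)  emit P3@[1:1]
[2] read 'c'  n15⇒n7 (fail-walked)
[3] read 'b'  n7⇒n8
[4] read 'b'  n8⇒n12  emit P6@[3:4]
[5] read 'b'  n12⇒n13  emit P6@[4:5]
[6] read 'a'  n13⇒n14  emit P2@[2:6],P3@[6:6]
[7] read 'b'  n14⇒n1 (fail-walked)
[8] read 'a'  n1⇒n15 (fail-walked)  emit P3@[8:8]
[9] read 'a'  n15⇒n15 (fail-walked)  emit P3@[9:9]
[10] read 'c'  n15⇒n7 (fail-walked)
[11] read 'a'  n7⇒n20  emit P3@[11:11],P7@[10:11]
[12] read 'a'  n20⇒n15 (fail-walked)  emit P3@[12:12]
[13] read 'b'  n15⇒n1 (fail-walked)
[14] read 'a'  n1⇒n15 (fail-walked)  emit P3@[14:14]
[15] read 'b'  n15⇒n1 (fail-walked)
[16] read 'b'  n1⇒n16  emit P6@[15:16]
[17] read 'b'  n16⇒n16 (fail-walked)  emit P6@[16:17]
[18] read 'c'  n16⇒n17
[19] read 'a'  n17⇒n18  emit P3@[19:19],P4@[16:19],P7@[18:19]
[20] read 'b'  n18⇒n19 (fail-walked)  emit P5@[17:20]
[21] read 'b'  n19⇒n16 (fail-walked)  emit P6@[20:21]
[22] read 'c'  n16⇒n17
[23] read 'a'  n17⇒n18  emit P3@[23:23],P4@[20:23],P7@[22:23]
[24] read 'c'  n18⇒n4 (fail-walked)
[25] read 'b'  n4⇒n8 (fail-walked)
[26] read 'c'  n8⇒n9
[27] read 'a'  n9⇒n10  emit P3@[27:27],P7@[26:27]
[28] read 'b'  n10⇒n11  emit P1@[24:28],P5@[25:28]
[29] read 'c'  n11⇒n2 (fail-walked)
[30] read 'b'  n2⇒n8 (fail-walked)
[31] read 'c'  n8⇒n9
[32] read 'b'  n9⇒n8 (fail-walked)
[33] read 'c'  n8⇒n9
[34] read 'a'  n9⇒n10  emit P3@[34:34],P7@[33:34]
[35] read 'b'  n10⇒n11  emit P1@[31:35],P5@[32:35]
[36] read 'c'  n11⇒n2 (fail-walked)
[37] read 'c'  n2⇒n7 (fail-walked)
[38] read 'c'  n7⇒n7 (fail-walked)
[39] read 'b'  n7⇒n8
[40] read 'c'  n8⇒n9
[41] read 'c'  n9⇒n7 (fail-walked)
[42] read 'c'  n7⇒n7 (fail-walked)
[43] read 'a'  n7⇒n20  emit P3@[43:43],P7@[42:43]
[44] read 'b'  n20⇒n1 (fail-walked)
[45] read 'b'  n1⇒n16  emit P6@[44:45]
[46] read 'c'  n16⇒n17
[47] read 'a'  n17⇒n18  emit P3@[47:47],P4@[44:47],P7@[46:47]
[48] read 'c'  n18⇒n4 (fail-walked)
[49] read 'c'  n4⇒n5
[50] read 'a'  n5⇒n6  emit P0@[45:50],P3@[50:50],P7@[49:50]
[51] read 'a'  n6⇒n15 (fail-walked)  emit P3@[51:51]
[52] read 'b'  n15⇒n1 (fail-walked)
[53] read 'b'  n1⇒n16  emit P6@[52:53]
[54] read 'c'  n16⇒n17
[55] read 'a'  n17⇒n18  emit P3@[55:55],P4@[52:55],P7@[54:55]
[56] read 'c'  n18⇒n4 (fail-walked)
[57] read 'c'  n4⇒n5
[58] read 'a'  n5⇒n6  emit P0@[53:58],P3@[58:58],P7@[57:58]
[59] read 'a'  n6⇒n15 (fail-walked)  emit P3@[59:59]
[60] read 'c'  n15⇒n7 (fail-walked)
[61] read 'b'  n7⇒n8
[62] read 'c'  n8⇒n9
[63] read 'b'  n9⇒n8 (fail-walked)
[64] read 'b'  n8⇒n12  emit P6@[63:64]
[65] read 'a'  n12⇒n15 (fail-walked)  emit P3@[65:65]
[66] read 'b'  n15⇒n1 (fail-walked)
[67] read 'a'  n1⇒n15 (fail-walked)  emit P3@[67:67]
[68] read 'b'  n15⇒n1 (fail-walked)
[69] read 'c'  n1⇒n2
[70] read 'a'  n2⇒n3  emit P3@[70:70],P7@[69:70]
[71] read 'b'  n3⇒n19  emit P5@[68:71]
[72] read 'b'  n19⇒n16 (fail-walked)  emit P6@[71:72]
[73] read 'a'  n16⇒n15 (fail-walked)  emit P3@[73:73]

All matches (sorted): [[1,3],[4,6],[5,6],[6,2],[6,3],[8,3],[9,3],[11,3],[11,7],[12,3],[14,3],[16,6],[17,6],[19,3],[19,4],[19,7],[20,5],[21,6],[23,3],[23,4],[23,7],[27,3],[27,7],[28,1],[28,5],[34,3],[34,7],[35,1],[35,5],[43,3],[43,7],[45,6],[47,3],[47,4],[47,7],[50,0],[50,3],[50,7],[51,3],[53,6],[55,3],[55,4],[55,7],[58,0],[58,3],[58,7],[59,3],[64,6],[65,3],[67,3],[70,3],[70,7],[71,5],[72,6],[73,3]]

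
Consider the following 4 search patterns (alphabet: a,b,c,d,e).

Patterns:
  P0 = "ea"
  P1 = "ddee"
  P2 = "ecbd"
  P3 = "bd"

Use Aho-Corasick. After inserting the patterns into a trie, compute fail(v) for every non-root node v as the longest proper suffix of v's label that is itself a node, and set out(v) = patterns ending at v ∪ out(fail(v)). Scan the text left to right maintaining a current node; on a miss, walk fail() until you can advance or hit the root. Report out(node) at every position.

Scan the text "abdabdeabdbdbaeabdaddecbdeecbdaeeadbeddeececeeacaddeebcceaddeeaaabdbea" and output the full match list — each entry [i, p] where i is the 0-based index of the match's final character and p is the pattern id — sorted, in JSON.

Build automaton:
Trie nodes:
  0='ε' goto b→10 d→3 e→1
  1='e' goto a→2 c→7
  2='ea' goto ·  ←P0
  3='d' goto d→4
  4='dd' goto e→5
  5='dde' goto e→6
  6='ddee' goto ·  ←P1
  7='ec' goto b→8
  8='ecb' goto d→9
  9='ecbd' goto ·  ←P2
  10='b' goto d→11
  11='bd' goto ·  ←P3

BFS fail/out derivation:
  n1('e'): parent n0 fail=0; on 'e' 0 → fail=0;  out ∅∪∅=∅
  n3('d'): parent n0 fail=0; on 'd' 0 → fail=0;  out ∅∪∅=∅
  n10('b'): parent n0 fail=0; on 'b' 0 → fail=0;  out ∅∪∅=∅
  n2('ea'): parent n1 fail=0; on 'a' 0 → fail=0;  out {0}∪∅={0}
  n4('dd'): parent n3 fail=0; on 'd' 0 → fail=3;  out ∅∪∅=∅
  n7('ec'): parent n1 fail=0; on 'c' 0 → fail=0;  out ∅∪∅=∅
  n11('bd'): parent n10 fail=0; on 'd' 0 → fail=3;  out {3}∪∅={3}
  n5('dde'): parent n4 fail=3; on 'e' 3→0 → fail=1;  out ∅∪∅=∅
  n8('ecb'): parent n7 fail=0; on 'b' 0 → fail=10;  out ∅∪∅=∅
  n6('ddee'): parent n5 fail=1; on 'e' 1→0 → fail=1;  out {1}∪∅={1}
  n9('ecbd'): parent n8 fail=10; on 'd' 10 → fail=11;  out {2}∪{3}={2,3}

Text stream:
i=0 'a': node 0→0
i=1 'b': node 0→10
i=2 'd': node 10→11  ** P3@[1:2]
i=3 'a': node 11→0 (fail-walked)
i=4 'b': node 0→10
i=5 'd': node 10→11  ** P3@[4:5]
i=6 'e': node 11→1 (fail-walked)
i=7 'a': node 1→2  ** P0@[6:7]
i=8 'b': node 2→10 (fail-walked)
i=9 'd': node 10→11  ** P3@[8:9]
i=10 'b': node 11→10 (fail-walked)
i=11 'd': node 10→11  ** P3@[10:11]
i=12 'b': node 11→10 (fail-walked)
i=13 'a': node 10→0 (fail-walked)
i=14 'e': node 0→1
i=15 'a': node 1→2  ** P0@[14:15]
i=16 'b': node 2→10 (fail-walked)
i=17 'd': node 10→11  ** P3@[16:17]
i=18 'a': node 11→0 (fail-walked)
i=19 'd': node 0→3
i=20 'd': node 3→4
i=21 'e': node 4→5
i=22 'c': node 5→7 (fail-walked)
i=23 'b': node 7→8
i=24 'd': node 8→9  ** P2@[21:24],P3@[23:24]
i=25 'e': node 9→1 (fail-walked)
i=26 'e': node 1→1 (fail-walked)
i=27 'c': node 1→7
i=28 'b': node 7→8
i=29 'd': node 8→9  ** P2@[26:29],P3@[28:29]
i=30 'a': node 9→0 (fail-walked)
i=31 'e': node 0→1
i=32 'e': node 1→1 (fail-walked)
i=33 'a': node 1→2  ** P0@[32:33]
i=34 'd': node 2→3 (fail-walked)
i=35 'b': node 3→10 (fail-walked)
i=36 'e': node 10→1 (fail-walked)
i=37 'd': node 1→3 (fail-walked)
i=38 'd': node 3→4
i=39 'e': node 4→5
i=40 'e': node 5→6  ** P1@[37:40]
i=41 'c': node 6→7 (fail-walked)
i=42 'e': node 7→1 (fail-walked)
i=43 'c': node 1→7
i=44 'e': node 7→1 (fail-walked)
i=45 'e': node 1→1 (fail-walked)
i=46 'a': node 1→2  ** P0@[45:46]
i=47 'c': node 2→0 (fail-walked)
i=48 'a': node 0→0
i=49 'd': node 0→3
i=50 'd': node 3→4
i=51 'e': node 4→5
i=52 'e': node 5→6  ** P1@[49:52]
i=53 'b': node 6→10 (fail-walked)
i=54 'c': node 10→0 (fail-walked)
i=55 'c': node 0→0
i=56 'e': node 0→1
i=57 'a': node 1→2  ** P0@[56:57]
i=58 'd': node 2→3 (fail-walked)
i=59 'd': node 3→4
i=60 'e': node 4→5
i=61 'e': node 5→6  ** P1@[58:61]
i=62 'a': node 6→2 (fail-walked)  ** P0@[61:62]
i=63 'a': node 2→0 (fail-walked)
i=64 'a': node 0→0
i=65 'b': node 0→10
i=66 'd': node 10→11  ** P3@[65:66]
i=67 'b': node 11→10 (fail-walked)
i=68 'e': node 10→1 (fail-walked)
i=69 'a': node 1→2  ** P0@[68:69]

Matches: [[2,3],[5,3],[7,0],[9,3],[11,3],[15,0],[17,3],[24,2],[24,3],[29,2],[29,3],[33,0],[40,1],[46,0],[52,1],[57,0],[61,1],[62,0],[66,3],[69,0]]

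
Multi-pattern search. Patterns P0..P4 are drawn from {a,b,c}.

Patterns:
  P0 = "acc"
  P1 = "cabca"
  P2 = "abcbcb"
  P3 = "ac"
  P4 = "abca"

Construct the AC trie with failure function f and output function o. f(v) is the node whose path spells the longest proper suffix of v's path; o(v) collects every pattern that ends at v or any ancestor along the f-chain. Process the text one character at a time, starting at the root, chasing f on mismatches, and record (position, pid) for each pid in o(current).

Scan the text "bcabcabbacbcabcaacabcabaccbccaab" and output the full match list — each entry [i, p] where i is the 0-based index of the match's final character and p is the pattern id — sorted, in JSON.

Build:
Trie (insert patterns):
  0='ε' goto a→1 c→4
  1='a' goto b→9 c→2
  2='ac' goto c→3  [P3 ends]
  3='acc' goto ·  [P0 ends]
  4='c' goto a→5
  5='ca' goto b→6
  6='cab' goto c→7
  7='cabc' goto a→8
  8='cabca' goto ·  [P1 ends]
  9='ab' goto c→10
  10='abc' goto a→14 b→11
  11='abcb' goto c→12
  12='abcbc' goto b→13
  13='abcbcb' goto ·  [P2 ends]
  14='abca' goto ·  [P4 ends]

Failure links (BFS by depth):
  fail(1) 'a': from fail(0)=0 chase 'a': 0 ⇒ 0;  out=∅∪out(0)=∅
  fail(4) 'c': from fail(0)=0 chase 'c': 0 ⇒ 0;  out=∅∪out(0)=∅
  fail(2) 'ac': from fail(1)=0 chase 'c': 0 ⇒ 4;  out={3}∪out(4)={3}
  fail(5) 'ca': from fail(4)=0 chase 'a': 0 ⇒ 1;  out=∅∪out(1)=∅
  fail(9) 'ab': from fail(1)=0 chase 'b': 0 ⇒ 0;  out=∅∪out(0)=∅
  fail(3) 'acc': from fail(2)=4 chase 'c': 4→0 ⇒ 4;  out={0}∪out(4)={0}
  fail(6) 'cab': from fail(5)=1 chase 'b': 1 ⇒ 9;  out=∅∪out(9)=∅
  fail(10) 'abc': from fail(9)=0 chase 'c': 0 ⇒ 4;  out=∅∪out(4)=∅
  fail(7) 'cabc': from fail(6)=9 chase 'c': 9 ⇒ 10;  out=∅∪out(10)=∅
  fail(11) 'abcb': from fail(10)=4 chase 'b': 4→0 ⇒ 0;  out=∅∪out(0)=∅
  fail(14) 'abca': from fail(10)=4 chase 'a': 4 ⇒ 5;  out={4}∪out(5)={4}
  fail(8) 'cabca': from fail(7)=10 chase 'a': 10 ⇒ 14;  out={1}∪out(14)={1,4}
  fail(12) 'abcbc': from fail(11)=0 chase 'c': 0 ⇒ 4;  out=∅∪out(4)=∅
  fail(13) 'abcbcb': from fail(12)=4 chase 'b': 4→0 ⇒ 0;  out={2}∪out(0)={2}

Text stream:
[0] read 'b'  n0⇒n0
[1] read 'c'  n0⇒n4
[2] read 'a'  n4⇒n5
[3] read 'b'  n5⇒n6
[4] read 'c'  n6⇒n7
[5] read 'a'  n7⇒n8  ** P1@[1:5],P4@[2:5]
[6] read 'b'  n8⇒n6 (via fail)
[7] read 'b'  n6⇒n0 (via fail)
[8] read 'a'  n0⇒n1
[9] read 'c'  n1⇒n2  ** P3@[8:9]
[10] read 'b'  n2⇒n0 (via fail)
[11] read 'c'  n0⇒n4
[12] read 'a'  n4⇒n5
[13] read 'b'  n5⇒n6
[14] read 'c'  n6⇒n7
[15] read 'a'  n7⇒n8  ** P1@[11:15],P4@[12:15]
[16] read 'a'  n8⇒n1 (via fail)
[17] read 'c'  n1⇒n2  ** P3@[16:17]
[18] read 'a'  n2⇒n5 (via fail)
[19] read 'b'  n5⇒n6
[20] read 'c'  n6⇒n7
[21] read 'a'  n7⇒n8  ** P1@[17:21],P4@[18:21]
[22] read 'b'  n8⇒n6 (via fail)
[23] read 'a'  n6⇒n1 (via fail)
[24] read 'c'  n1⇒n2  ** P3@[23:24]
[25] read 'c'  n2⇒n3  ** P0@[23:25]
[26] read 'b'  n3⇒n0 (via fail)
[27] read 'c'  n0⇒n4
[28] read 'c'  n4⇒n4 (via fail)
[29] read 'a'  n4⇒n5
[30] read 'a'  n5⇒n1 (via fail)
[31] read 'b'  n1⇒n9

Result: [[5,1],[5,4],[9,3],[15,1],[15,4],[17,3],[21,1],[21,4],[24,3],[25,0]]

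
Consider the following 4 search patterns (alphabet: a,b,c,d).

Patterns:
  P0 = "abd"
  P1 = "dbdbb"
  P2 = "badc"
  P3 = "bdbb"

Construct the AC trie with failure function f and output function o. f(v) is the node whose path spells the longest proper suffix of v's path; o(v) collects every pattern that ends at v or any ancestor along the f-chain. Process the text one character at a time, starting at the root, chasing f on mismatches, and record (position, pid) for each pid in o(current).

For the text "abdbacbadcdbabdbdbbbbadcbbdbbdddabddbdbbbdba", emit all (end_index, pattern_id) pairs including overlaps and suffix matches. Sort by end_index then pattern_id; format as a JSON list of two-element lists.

Construct AC machine:
Trie nodes:
  n0 'ε': a→1 b→9 d→4
  n1 'a': b→2
  n2 'ab': d→3
  n3 'abd': ·  [P0 ends]
  n4 'd': b→5
  n5 'db': d→6
  n6 'dbd': b→7
  n7 'dbdb': b→8
  n8 'dbdbb': ·  [P1 ends]
  n9 'b': a→10 d→13
  n10 'ba': d→11
  n11 'bad': c→12
  n12 'badc': ·  [P2 ends]
  n13 'bd': b→14
  n14 'bdb': b→15
  n15 'bdbb': ·  [P3 ends]

BFS fail/out derivation:
  n1('a'): parent n0 fail=0; on 'a' 0 → fail=0;  out ∅∪∅=∅
  n4('d'): parent n0 fail=0; on 'd' 0 → fail=0;  out ∅∪∅=∅
  n9('b'): parent n0 fail=0; on 'b' 0 → fail=0;  out ∅∪∅=∅
  n2('ab'): parent n1 fail=0; on 'b' 0 → fail=9;  out ∅∪∅=∅
  n5('db'): parent n4 fail=0; on 'b' 0 → fail=9;  out ∅∪∅=∅
  n10('ba'): parent n9 fail=0; on 'a' 0 → fail=1;  out ∅∪∅=∅
  n13('bd'): parent n9 fail=0; on 'd' 0 → fail=4;  out ∅∪∅=∅
  n3('abd'): parent n2 fail=9; on 'd' 9 → fail=13;  out {0}∪∅={0}
  n6('dbd'): parent n5 fail=9; on 'd' 9 → fail=13;  out ∅∪∅=∅
  n11('bad'): parent n10 fail=1; on 'd' 1→0 → fail=4;  out ∅∪∅=∅
  n14('bdb'): parent n13 fail=4; on 'b' 4 → fail=5;  out ∅∪∅=∅
  n7('dbdb'): parent n6 fail=13; on 'b' 13 → fail=14;  out ∅∪∅=∅
  n12('badc'): parent n11 fail=4; on 'c' 4→0 → fail=0;  out {2}∪∅={2}
  n15('bdbb'): parent n14 fail=5; on 'b' 5→9→0 → fail=9;  out {3}∪∅={3}
  n8('dbdbb'): parent n7 fail=14; on 'b' 14 → fail=15;  out {1}∪{3}={1,3}

Run:
i=0 'a': node 0→1
i=1 'b': node 1→2
i=2 'd': node 2→3  ** P0@[0:2]
i=3 'b': node 3→14 (fail-walked)
i=4 'a': node 14→10 (fail-walked)
i=5 'c': node 10→0 (fail-walked)
i=6 'b': node 0→9
i=7 'a': node 9→10
i=8 'd': node 10→11
i=9 'c': node 11→12  ** P2@[6:9]
i=10 'd': node 12→4 (fail-walked)
i=11 'b': node 4→5
i=12 'a': node 5→10 (fail-walked)
i=13 'b': node 10→2 (fail-walked)
i=14 'd': node 2→3  ** P0@[12:14]
i=15 'b': node 3→14 (fail-walked)
i=16 'd': node 14→6 (fail-walked)
i=17 'b': node 6→7
i=18 'b': node 7→8  ** P1@[14:18],P3@[15:18]
i=19 'b': node 8→9 (fail-walked)
i=20 'b': node 9→9 (fail-walked)
i=21 'a': node 9→10
i=22 'd': node 10→11
i=23 'c': node 11→12  ** P2@[20:23]
i=24 'b': node 12→9 (fail-walked)
i=25 'b': node 9→9 (fail-walked)
i=26 'd': node 9→13
i=27 'b': node 13→14
i=28 'b': node 14→15  ** P3@[25:28]
i=29 'd': node 15→13 (fail-walked)
i=30 'd': node 13→4 (fail-walked)
i=31 'd': node 4→4 (fail-walked)
i=32 'a': node 4→1 (fail-walked)
i=33 'b': node 1→2
i=34 'd': node 2→3  ** P0@[32:34]
i=35 'd': node 3→4 (fail-walked)
i=36 'b': node 4→5
i=37 'd': node 5→6
i=38 'b': node 6→7
i=39 'b': node 7→8  ** P1@[35:39],P3@[36:39]
i=40 'b': node 8→9 (fail-walked)
i=41 'd': node 9→13
i=42 'b': node 13→14
i=43 'a': node 14→10 (fail-walked)

Result: [[2,0],[9,2],[14,0],[18,1],[18,3],[23,2],[28,3],[34,0],[39,1],[39,3]]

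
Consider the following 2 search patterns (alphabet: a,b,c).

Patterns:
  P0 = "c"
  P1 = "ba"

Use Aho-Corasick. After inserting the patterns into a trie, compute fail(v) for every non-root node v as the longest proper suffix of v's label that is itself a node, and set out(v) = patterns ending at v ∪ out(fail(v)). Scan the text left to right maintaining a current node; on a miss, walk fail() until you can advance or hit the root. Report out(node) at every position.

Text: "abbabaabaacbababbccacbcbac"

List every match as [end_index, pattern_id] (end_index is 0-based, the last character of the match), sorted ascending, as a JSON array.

Build automaton:
Trie (insert patterns):
  0='ε' goto b→2 c→1
  1='c' goto ·  [P0 ends]
  2='b' goto a→3
  3='ba' goto ·  [P1 ends]

BFS fail/out derivation:
  n1('c'): parent n0 fail=0; on 'c' 0 → fail=0;  out {0}∪∅={0}
  n2('b'): parent n0 fail=0; on 'b' 0 → fail=0;  out ∅∪∅=∅
  n3('ba'): parent n2 fail=0; on 'a' 0 → fail=0;  out {1}∪∅={1}

Run:
[0] read 'a'  n0⇒n0
[1] read 'b'  n0⇒n2
[2] read 'b'  n2⇒n2 (via fail)
[3] read 'a'  n2⇒n3  → match P1@[2:3]
[4] read 'b'  n3⇒n2 (via fail)
[5] read 'a'  n2⇒n3  → match P1@[4:5]
[6] read 'a'  n3⇒n0 (via fail)
[7] read 'b'  n0⇒n2
[8] read 'a'  n2⇒n3  → match P1@[7:8]
[9] read 'a'  n3⇒n0 (via fail)
[10] read 'c'  n0⇒n1  → match P0@[10:10]
[11] read 'b'  n1⇒n2 (via fail)
[12] read 'a'  n2⇒n3  → match P1@[11:12]
[13] read 'b'  n3⇒n2 (via fail)
[14] read 'a'  n2⇒n3  → match P1@[13:14]
[15] read 'b'  n3⇒n2 (via fail)
[16] read 'b'  n2⇒n2 (via fail)
[17] read 'c'  n2⇒n1 (via fail)  → match P0@[17:17]
[18] read 'c'  n1⇒n1 (via fail)  → match P0@[18:18]
[19] read 'a'  n1⇒n0 (via fail)
[20] read 'c'  n0⇒n1  → match P0@[20:20]
[21] read 'b'  n1⇒n2 (via fail)
[22] read 'c'  n2⇒n1 (via fail)  → match P0@[22:22]
[23] read 'b'  n1⇒n2 (via fail)
[24] read 'a'  n2⇒n3  → match P1@[23:24]
[25] read 'c'  n3⇒n1 (via fail)  → match P0@[25:25]

All matches (sorted): [[3,1],[5,1],[8,1],[10,0],[12,1],[14,1],[17,0],[18,0],[20,0],[22,0],[24,1],[25,0]]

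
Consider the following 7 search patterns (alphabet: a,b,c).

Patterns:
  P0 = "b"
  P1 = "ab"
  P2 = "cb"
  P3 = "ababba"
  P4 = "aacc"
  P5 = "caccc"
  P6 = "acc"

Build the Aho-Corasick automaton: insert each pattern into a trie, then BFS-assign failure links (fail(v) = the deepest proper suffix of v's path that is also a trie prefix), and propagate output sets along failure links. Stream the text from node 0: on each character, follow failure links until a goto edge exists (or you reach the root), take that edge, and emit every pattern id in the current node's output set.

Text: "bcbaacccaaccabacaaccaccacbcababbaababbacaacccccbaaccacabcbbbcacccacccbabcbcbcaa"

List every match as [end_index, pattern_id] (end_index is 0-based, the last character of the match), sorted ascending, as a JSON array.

Build automaton:
Trie nodes:
  n0 'ε': a→2 b→1 c→4
  n1 'b': ·  ←P0
  n2 'a': a→10 b→3 c→17
  n3 'ab': a→6  ←P1
  n4 'c': a→13 b→5
  n5 'cb': ·  ←P2
  n6 'aba': b→7
  n7 'abab': b→8
  n8 'ababb': a→9
  n9 'ababba': ·  ←P3
  n10 'aa': c→11
  n11 'aac': c→12
  n12 'aacc': ·  ←P4
  n13 'ca': c→14
  n14 'cac': c→15
  n15 'cacc': c→16
  n16 'caccc': ·  ←P5
  n17 'ac': c→18
  n18 'acc': ·  ←P6

Failure links (BFS by depth):
  fail(1) 'b': from fail(0)=0 chase 'b': 0 ⇒ 0;  out={0}∪out(0)={0}
  fail(2) 'a': from fail(0)=0 chase 'a': 0 ⇒ 0;  out=∅∪out(0)=∅
  fail(4) 'c': from fail(0)=0 chase 'c': 0 ⇒ 0;  out=∅∪out(0)=∅
  fail(3) 'ab': from fail(2)=0 chase 'b': 0 ⇒ 1;  out={1}∪out(1)={0,1}
  fail(5) 'cb': from fail(4)=0 chase 'b': 0 ⇒ 1;  out={2}∪out(1)={0,2}
  fail(10) 'aa': from fail(2)=0 chase 'a': 0 ⇒ 2;  out=∅∪out(2)=∅
  fail(13) 'ca': from fail(4)=0 chase 'a': 0 ⇒ 2;  out=∅∪out(2)=∅
  fail(17) 'ac': from fail(2)=0 chase 'c': 0 ⇒ 4;  out=∅∪out(4)=∅
  fail(6) 'aba': from fail(3)=1 chase 'a': 1→0 ⇒ 2;  out=∅∪out(2)=∅
  fail(11) 'aac': from fail(10)=2 chase 'c': 2 ⇒ 17;  out=∅∪out(17)=∅
  fail(14) 'cac': from fail(13)=2 chase 'c': 2 ⇒ 17;  out=∅∪out(17)=∅
  fail(18) 'acc': from fail(17)=4 chase 'c': 4→0 ⇒ 4;  out={6}∪out(4)={6}
  fail(7) 'abab': from fail(6)=2 chase 'b': 2 ⇒ 3;  out=∅∪out(3)={0,1}
  fail(12) 'aacc': from fail(11)=17 chase 'c': 17 ⇒ 18;  out={4}∪out(18)={4,6}
  fail(15) 'cacc': from fail(14)=17 chase 'c': 17 ⇒ 18;  out=∅∪out(18)={6}
  fail(8) 'ababb': from fail(7)=3 chase 'b': 3→1→0 ⇒ 1;  out=∅∪out(1)={0}
  fail(16) 'caccc': from fail(15)=18 chase 'c': 18→4→0 ⇒ 4;  out={5}∪out(4)={5}
  fail(9) 'ababba': from fail(8)=1 chase 'a': 1→0 ⇒ 2;  out={3}∪out(2)={3}

Text stream:
[0] read 'b'  n0⇒n1  ** P0@[0:0]
[1] read 'c'  n1⇒n4 (fail-walked)
[2] read 'b'  n4⇒n5  ** P0@[2:2],P2@[1:2]
[3] read 'a'  n5⇒n2 (fail-walked)
[4] read 'a'  n2⇒n10
[5] read 'c'  n10⇒n11
[6] read 'c'  n11⇒n12  ** P4@[3:6],P6@[4:6]
[7] read 'c'  n12⇒n4 (fail-walked)
[8] read 'a'  n4⇒n13
[9] read 'a'  n13⇒n10 (fail-walked)
[10] read 'c'  n10⇒n11
[11] read 'c'  n11⇒n12  ** P4@[8:11],P6@[9:11]
[12] read 'a'  n12⇒n13 (fail-walked)
[13] read 'b'  n13⇒n3 (fail-walked)  ** P0@[13:13],P1@[12:13]
[14] read 'a'  n3⇒n6
[15] read 'c'  n6⇒n17 (fail-walked)
[16] read 'a'  n17⇒n13 (fail-walked)
[17] read 'a'  n13⇒n10 (fail-walked)
[18] read 'c'  n10⇒n11
[19] read 'c'  n11⇒n12  ** P4@[16:19],P6@[17:19]
[20] read 'a'  n12⇒n13 (fail-walked)
[21] read 'c'  n13⇒n14
[22] read 'c'  n14⇒n15  ** P6@[20:22]
[23] read 'a'  n15⇒n13 (fail-walked)
[24] read 'c'  n13⇒n14
[25] read 'b'  n14⇒n5 (fail-walked)  ** P0@[25:25],P2@[24:25]
[26] read 'c'  n5⇒n4 (fail-walked)
[27] read 'a'  n4⇒n13
[28] read 'b'  n13⇒n3 (fail-walked)  ** P0@[28:28],P1@[27:28]
[29] read 'a'  n3⇒n6
[30] read 'b'  n6⇒n7  ** P0@[30:30],P1@[29:30]
[31] read 'b'  n7⇒n8  ** P0@[31:31]
[32] read 'a'  n8⇒n9  ** P3@[27:32]
[33] read 'a'  n9⇒n10 (fail-walked)
[34] read 'b'  n10⇒n3 (fail-walked)  ** P0@[34:34],P1@[33:34]
[35] read 'a'  n3⇒n6
[36] read 'b'  n6⇒n7  ** P0@[36:36],P1@[35:36]
[37] read 'b'  n7⇒n8  ** P0@[37:37]
[38] read 'a'  n8⇒n9  ** P3@[33:38]
[39] read 'c'  n9⇒n17 (fail-walked)
[40] read 'a'  n17⇒n13 (fail-walked)
[41] read 'a'  n13⇒n10 (fail-walked)
[42] read 'c'  n10⇒n11
[43] read 'c'  n11⇒n12  ** P4@[40:43],P6@[41:43]
[44] read 'c'  n12⇒n4 (fail-walked)
[45] read 'c'  n4⇒n4 (fail-walked)
[46] read 'c'  n4⇒n4 (fail-walked)
[47] read 'b'  n4⇒n5  ** P0@[47:47],P2@[46:47]
[48] read 'a'  n5⇒n2 (fail-walked)
[49] read 'a'  n2⇒n10
[50] read 'c'  n10⇒n11
[51] read 'c'  n11⇒n12  ** P4@[48:51],P6@[49:51]
[52] read 'a'  n12⇒n13 (fail-walked)
[53] read 'c'  n13⇒n14
[54] read 'a'  n14⇒n13 (fail-walked)
[55] read 'b'  n13⇒n3 (fail-walked)  ** P0@[55:55],P1@[54:55]
[56] read 'c'  n3⇒n4 (fail-walked)
[57] read 'b'  n4⇒n5  ** P0@[57:57],P2@[56:57]
[58] read 'b'  n5⇒n1 (fail-walked)  ** P0@[58:58]
[59] read 'b'  n1⇒n1 (fail-walked)  ** P0@[59:59]
[60] read 'c'  n1⇒n4 (fail-walked)
[61] read 'a'  n4⇒n13
[62] read 'c'  n13⇒n14
[63] read 'c'  n14⇒n15  ** P6@[61:63]
[64] read 'c'  n15⇒n16  ** P5@[60:64]
[65] read 'a'  n16⇒n13 (fail-walked)
[66] read 'c'  n13⇒n14
[67] read 'c'  n14⇒n15  ** P6@[65:67]
[68] read 'c'  n15⇒n16  ** P5@[64:68]
[69] read 'b'  n16⇒n5 (fail-walked)  ** P0@[69:69],P2@[68:69]
[70] read 'a'  n5⇒n2 (fail-walked)
[71] read 'b'  n2⇒n3  ** P0@[71:71],P1@[70:71]
[72] read 'c'  n3⇒n4 (fail-walked)
[73] read 'b'  n4⇒n5  ** P0@[73:73],P2@[72:73]
[74] read 'c'  n5⇒n4 (fail-walked)
[75] read 'b'  n4⇒n5  ** P0@[75:75],P2@[74:75]
[76] read 'c'  n5⇒n4 (fail-walked)
[77] read 'a'  n4⇒n13
[78] read 'a'  n13⇒n10 (fail-walked)

Result: [[0,0],[2,0],[2,2],[6,4],[6,6],[11,4],[11,6],[13,0],[13,1],[19,4],[19,6],[22,6],[25,0],[25,2],[28,0],[28,1],[30,0],[30,1],[31,0],[32,3],[34,0],[34,1],[36,0],[36,1],[37,0],[38,3],[43,4],[43,6],[47,0],[47,2],[51,4],[51,6],[55,0],[55,1],[57,0],[57,2],[58,0],[59,0],[63,6],[64,5],[67,6],[68,5],[69,0],[69,2],[71,0],[71,1],[73,0],[73,2],[75,0],[75,2]]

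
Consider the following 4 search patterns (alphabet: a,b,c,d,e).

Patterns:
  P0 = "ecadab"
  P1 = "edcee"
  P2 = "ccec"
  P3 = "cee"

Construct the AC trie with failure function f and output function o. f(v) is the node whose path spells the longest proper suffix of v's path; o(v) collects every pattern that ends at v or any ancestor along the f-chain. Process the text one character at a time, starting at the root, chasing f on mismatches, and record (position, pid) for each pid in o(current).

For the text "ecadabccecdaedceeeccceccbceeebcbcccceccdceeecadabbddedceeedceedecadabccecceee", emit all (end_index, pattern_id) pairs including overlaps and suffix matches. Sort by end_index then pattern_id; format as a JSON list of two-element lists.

Construct AC machine:
Trie nodes:
  0='ε' goto c→11 e→1
  1='e' goto c→2 d→7
  2='ec' goto a→3
  3='eca' goto d→4
  4='ecad' goto a→5
  5='ecada' goto b→6
  6='ecadab' goto ·  [P0 ends]
  7='ed' goto c→8
  8='edc' goto e→9
  9='edce' goto e→10
  10='edcee' goto ·  [P1 ends]
  11='c' goto c→12 e→15
  12='cc' goto e→13
  13='cce' goto c→14
  14='ccec' goto ·  [P2 ends]
  15='ce' goto e→16
  16='cee' goto ·  [P3 ends]

Failure links (BFS by depth):
  n1('e'): parent n0 fail=0; on 'e' 0 → fail=0;  out ∅∪∅=∅
  n11('c'): parent n0 fail=0; on 'c' 0 → fail=0;  out ∅∪∅=∅
  n2('ec'): parent n1 fail=0; on 'c' 0 → fail=11;  out ∅∪∅=∅
  n7('ed'): parent n1 fail=0; on 'd' 0 → fail=0;  out ∅∪∅=∅
  n12('cc'): parent n11 fail=0; on 'c' 0 → fail=11;  out ∅∪∅=∅
  n15('ce'): parent n11 fail=0; on 'e' 0 → fail=1;  out ∅∪∅=∅
  n3('eca'): parent n2 fail=11; on 'a' 11→0 → fail=0;  out ∅∪∅=∅
  n8('edc'): parent n7 fail=0; on 'c' 0 → fail=11;  out ∅∪∅=∅
  n13('cce'): parent n12 fail=11; on 'e' 11 → fail=15;  out ∅∪∅=∅
  n16('cee'): parent n15 fail=1; on 'e' 1→0 → fail=1;  out {3}∪∅={3}
  n4('ecad'): parent n3 fail=0; on 'd' 0 → fail=0;  out ∅∪∅=∅
  n9('edce'): parent n8 fail=11; on 'e' 11 → fail=15;  out ∅∪∅=∅
  n14('ccec'): parent n13 fail=15; on 'c' 15→1 → fail=2;  out {2}∪∅={2}
  n5('ecada'): parent n4 fail=0; on 'a' 0 → fail=0;  out ∅∪∅=∅
  n10('edcee'): parent n9 fail=15; on 'e' 15 → fail=16;  out {1}∪{3}={1,3}
  n6('ecadab'): parent n5 fail=0; on 'b' 0 → fail=0;  out {0}∪∅={0}

Scan:
i=0 'e': node 0→1
i=1 'c': node 1→2
i=2 'a': node 2→3
i=3 'd': node 3→4
i=4 'a': node 4→5
i=5 'b': node 5→6  ** P0@[0:5]
i=6 'c': node 6→11 (fail-walked)
i=7 'c': node 11→12
i=8 'e': node 12→13
i=9 'c': node 13→14  ** P2@[6:9]
i=10 'd': node 14→0 (fail-walked)
i=11 'a': node 0→0
i=12 'e': node 0→1
i=13 'd': node 1→7
i=14 'c': node 7→8
i=15 'e': node 8→9
i=16 'e': node 9→10  ** P1@[12:16],P3@[14:16]
i=17 'e': node 10→1 (fail-walked)
i=18 'c': node 1→2
i=19 'c': node 2→12 (fail-walked)
i=20 'c': node 12→12 (fail-walked)
i=21 'e': node 12→13
i=22 'c': node 13→14  ** P2@[19:22]
i=23 'c': node 14→12 (fail-walked)
i=24 'b': node 12→0 (fail-walked)
i=25 'c': node 0→11
i=26 'e': node 11→15
i=27 'e': node 15→16  ** P3@[25:27]
i=28 'e': node 16→1 (fail-walked)
i=29 'b': node 1→0 (fail-walked)
i=30 'c': node 0→11
i=31 'b': node 11→0 (fail-walked)
i=32 'c': node 0→11
i=33 'c': node 11→12
i=34 'c': node 12→12 (fail-walked)
i=35 'c': node 12→12 (fail-walked)
i=36 'e': node 12→13
i=37 'c': node 13→14  ** P2@[34:37]
i=38 'c': node 14→12 (fail-walked)
i=39 'd': node 12→0 (fail-walked)
i=40 'c': node 0→11
i=41 'e': node 11→15
i=42 'e': node 15→16  ** P3@[40:42]
i=43 'e': node 16→1 (fail-walked)
i=44 'c': node 1→2
i=45 'a': node 2→3
i=46 'd': node 3→4
i=47 'a': node 4→5
i=48 'b': node 5→6  ** P0@[43:48]
i=49 'b': node 6→0 (fail-walked)
i=50 'd': node 0→0
i=51 'd': node 0→0
i=52 'e': node 0→1
i=53 'd': node 1→7
i=54 'c': node 7→8
i=55 'e': node 8→9
i=56 'e': node 9→10  ** P1@[52:56],P3@[54:56]
i=57 'e': node 10→1 (fail-walked)
i=58 'd': node 1→7
i=59 'c': node 7→8
i=60 'e': node 8→9
i=61 'e': node 9→10  ** P1@[57:61],P3@[59:61]
i=62 'd': node 10→7 (fail-walked)
i=63 'e': node 7→1 (fail-walked)
i=64 'c': node 1→2
i=65 'a': node 2→3
i=66 'd': node 3→4
i=67 'a': node 4→5
i=68 'b': node 5→6  ** P0@[63:68]
i=69 'c': node 6→11 (fail-walked)
i=70 'c': node 11→12
i=71 'e': node 12→13
i=72 'c': node 13→14  ** P2@[69:72]
i=73 'c': node 14→12 (fail-walked)
i=74 'e': node 12→13
i=75 'e': node 13→16 (fail-walked)  ** P3@[73:75]
i=76 'e': node 16→1 (fail-walked)

Matches: [[5,0],[9,2],[16,1],[16,3],[22,2],[27,3],[37,2],[42,3],[48,0],[56,1],[56,3],[61,1],[61,3],[68,0],[72,2],[75,3]]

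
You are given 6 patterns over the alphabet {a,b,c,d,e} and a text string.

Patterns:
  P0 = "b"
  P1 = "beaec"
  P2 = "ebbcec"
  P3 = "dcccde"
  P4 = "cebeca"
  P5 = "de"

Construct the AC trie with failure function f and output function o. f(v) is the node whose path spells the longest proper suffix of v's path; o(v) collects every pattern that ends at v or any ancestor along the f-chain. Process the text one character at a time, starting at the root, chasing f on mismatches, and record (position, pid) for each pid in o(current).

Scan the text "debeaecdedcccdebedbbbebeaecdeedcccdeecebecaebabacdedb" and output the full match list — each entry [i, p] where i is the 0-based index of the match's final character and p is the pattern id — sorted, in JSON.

Construct AC machine:
Trie nodes:
  0='ε' goto b→1 c→18 d→12 e→6
  1='b' goto e→2  ←P0
  2='be' goto a→3
  3='bea' goto e→4
  4='beae' goto c→5
  5='beaec' goto ·  ←P1
  6='e' goto b→7
  7='eb' goto b→8
  8='ebb' goto c→9
  9='ebbc' goto e→10
  10='ebbce' goto c→11
  11='ebbcec' goto ·  ←P2
  12='d' goto c→13 e→24
  13='dc' goto c→14
  14='dcc' goto c→15
  15='dccc' goto d→16
  16='dcccd' goto e→17
  17='dcccde' goto ·  ←P3
  18='c' goto e→19
  19='ce' goto b→20
  20='ceb' goto e→21
  21='cebe' goto c→22
  22='cebec' goto a→23
  23='cebeca' goto ·  ←P4
  24='de' goto ·  ←P5

Failure links (BFS by depth):
  fail(1) 'b': from fail(0)=0 chase 'b': 0 ⇒ 0;  out={0}∪out(0)={0}
  fail(6) 'e': from fail(0)=0 chase 'e': 0 ⇒ 0;  out=∅∪out(0)=∅
  fail(12) 'd': from fail(0)=0 chase 'd': 0 ⇒ 0;  out=∅∪out(0)=∅
  fail(18) 'c': from fail(0)=0 chase 'c': 0 ⇒ 0;  out=∅∪out(0)=∅
  fail(2) 'be': from fail(1)=0 chase 'e': 0 ⇒ 6;  out=∅∪out(6)=∅
  fail(7) 'eb': from fail(6)=0 chase 'b': 0 ⇒ 1;  out=∅∪out(1)={0}
  fail(13) 'dc': from fail(12)=0 chase 'c': 0 ⇒ 18;  out=∅∪out(18)=∅
  fail(19) 'ce': from fail(18)=0 chase 'e': 0 ⇒ 6;  out=∅∪out(6)=∅
  fail(24) 'de': from fail(12)=0 chase 'e': 0 ⇒ 6;  out={5}∪out(6)={5}
  fail(3) 'bea': from fail(2)=6 chase 'a': 6→0 ⇒ 0;  out=∅∪out(0)=∅
  fail(8) 'ebb': from fail(7)=1 chase 'b': 1→0 ⇒ 1;  out=∅∪out(1)={0}
  fail(14) 'dcc': from fail(13)=18 chase 'c': 18→0 ⇒ 18;  out=∅∪out(18)=∅
  fail(20) 'ceb': from fail(19)=6 chase 'b': 6 ⇒ 7;  out=∅∪out(7)={0}
  fail(4) 'beae': from fail(3)=0 chase 'e': 0 ⇒ 6;  out=∅∪out(6)=∅
  fail(9) 'ebbc': from fail(8)=1 chase 'c': 1→0 ⇒ 18;  out=∅∪out(18)=∅
  fail(15) 'dccc': from fail(14)=18 chase 'c': 18→0 ⇒ 18;  out=∅∪out(18)=∅
  fail(21) 'cebe': from fail(20)=7 chase 'e': 7→1 ⇒ 2;  out=∅∪out(2)=∅
  fail(5) 'beaec': from fail(4)=6 chase 'c': 6→0 ⇒ 18;  out={1}∪out(18)={1}
  fail(10) 'ebbce': from fail(9)=18 chase 'e': 18 ⇒ 19;  out=∅∪out(19)=∅
  fail(16) 'dcccd': from fail(15)=18 chase 'd': 18→0 ⇒ 12;  out=∅∪out(12)=∅
  fail(22) 'cebec': from fail(21)=2 chase 'c': 2→6→0 ⇒ 18;  out=∅∪out(18)=∅
  fail(11) 'ebbcec': from fail(10)=19 chase 'c': 19→6→0 ⇒ 18;  out={2}∪out(18)={2}
  fail(17) 'dcccde': from fail(16)=12 chase 'e': 12 ⇒ 24;  out={3}∪out(24)={3,5}
  fail(23) 'cebeca': from fail(22)=18 chase 'a': 18→0 ⇒ 0;  out={4}∪out(0)={4}

Run:
i=0 'd': node 0→12
i=1 'e': node 12→24  ** P5@[0:1]
i=2 'b': node 24→7 (fail-walked)  ** P0@[2:2]
i=3 'e': node 7→2 (fail-walked)
i=4 'a': node 2→3
i=5 'e': node 3→4
i=6 'c': node 4→5  ** P1@[2:6]
i=7 'd': node 5→12 (fail-walked)
i=8 'e': node 12→24  ** P5@[7:8]
i=9 'd': node 24→12 (fail-walked)
i=10 'c': node 12→13
i=11 'c': node 13→14
i=12 'c': node 14→15
i=13 'd': node 15→16
i=14 'e': node 16→17  ** P3@[9:14],P5@[13:14]
i=15 'b': node 17→7 (fail-walked)  ** P0@[15:15]
i=16 'e': node 7→2 (fail-walked)
i=17 'd': node 2→12 (fail-walked)
i=18 'b': node 12→1 (fail-walked)  ** P0@[18:18]
i=19 'b': node 1→1 (fail-walked)  ** P0@[19:19]
i=20 'b': node 1→1 (fail-walked)  ** P0@[20:20]
i=21 'e': node 1→2
i=22 'b': node 2→7 (fail-walked)  ** P0@[22:22]
i=23 'e': node 7→2 (fail-walked)
i=24 'a': node 2→3
i=25 'e': node 3→4
i=26 'c': node 4→5  ** P1@[22:26]
i=27 'd': node 5→12 (fail-walked)
i=28 'e': node 12→24  ** P5@[27:28]
i=29 'e': node 24→6 (fail-walked)
i=30 'd': node 6→12 (fail-walked)
i=31 'c': node 12→13
i=32 'c': node 13→14
i=33 'c': node 14→15
i=34 'd': node 15→16
i=35 'e': node 16→17  ** P3@[30:35],P5@[34:35]
i=36 'e': node 17→6 (fail-walked)
i=37 'c': node 6→18 (fail-walked)
i=38 'e': node 18→19
i=39 'b': node 19→20  ** P0@[39:39]
i=40 'e': node 20→21
i=41 'c': node 21→22
i=42 'a': node 22→23  ** P4@[37:42]
i=43 'e': node 23→6 (fail-walked)
i=44 'b': node 6→7  ** P0@[44:44]
i=45 'a': node 7→0 (fail-walked)
i=46 'b': node 0→1  ** P0@[46:46]
i=47 'a': node 1→0 (fail-walked)
i=48 'c': node 0→18
i=49 'd': node 18→12 (fail-walked)
i=50 'e': node 12→24  ** P5@[49:50]
i=51 'd': node 24→12 (fail-walked)
i=52 'b': node 12→1 (fail-walked)  ** P0@[52:52]

Matches: [[1,5],[2,0],[6,1],[8,5],[14,3],[14,5],[15,0],[18,0],[19,0],[20,0],[22,0],[26,1],[28,5],[35,3],[35,5],[39,0],[42,4],[44,0],[46,0],[50,5],[52,0]]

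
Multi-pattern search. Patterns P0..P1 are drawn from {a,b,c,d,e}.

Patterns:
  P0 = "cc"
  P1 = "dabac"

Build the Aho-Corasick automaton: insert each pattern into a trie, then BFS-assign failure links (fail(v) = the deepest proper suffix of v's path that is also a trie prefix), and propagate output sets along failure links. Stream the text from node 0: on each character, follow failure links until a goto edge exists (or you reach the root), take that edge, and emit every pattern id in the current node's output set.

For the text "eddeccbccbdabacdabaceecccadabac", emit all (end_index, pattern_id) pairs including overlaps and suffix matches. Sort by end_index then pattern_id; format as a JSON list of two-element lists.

Build:
Trie (insert patterns):
  n0 'ε': c→1 d→3
  n1 'c': c→2
  n2 'cc': ·  [P0 ends]
  n3 'd': a→4
  n4 'da': b→5
  n5 'dab': a→6
  n6 'daba': c→7
  n7 'dabac': ·  [P1 ends]

Failure links (BFS by depth):
  fail(1) 'c': from fail(0)=0 chase 'c': 0 ⇒ 0;  out=∅∪out(0)=∅
  fail(3) 'd': from fail(0)=0 chase 'd': 0 ⇒ 0;  out=∅∪out(0)=∅
  fail(2) 'cc': from fail(1)=0 chase 'c': 0 ⇒ 1;  out={0}∪out(1)={0}
  fail(4) 'da': from fail(3)=0 chase 'a': 0 ⇒ 0;  out=∅∪out(0)=∅
  fail(5) 'dab': from fail(4)=0 chase 'b': 0 ⇒ 0;  out=∅∪out(0)=∅
  fail(6) 'daba': from fail(5)=0 chase 'a': 0 ⇒ 0;  out=∅∪out(0)=∅
  fail(7) 'dabac': from fail(6)=0 chase 'c': 0 ⇒ 1;  out={1}∪out(1)={1}

Scan:
[0] read 'e'  n0⇒n0
[1] read 'd'  n0⇒n3
[2] read 'd'  n3⇒n3 (via fail)
[3] read 'e'  n3⇒n0 (via fail)
[4] read 'c'  n0⇒n1
[5] read 'c'  n1⇒n2  → match P0@[4:5]
[6] read 'b'  n2⇒n0 (via fail)
[7] read 'c'  n0⇒n1
[8] read 'c'  n1⇒n2  → match P0@[7:8]
[9] read 'b'  n2⇒n0 (via fail)
[10] read 'd'  n0⇒n3
[11] read 'a'  n3⇒n4
[12] read 'b'  n4⇒n5
[13] read 'a'  n5⇒n6
[14] read 'c'  n6⇒n7  → match P1@[10:14]
[15] read 'd'  n7⇒n3 (via fail)
[16] read 'a'  n3⇒n4
[17] read 'b'  n4⇒n5
[18] read 'a'  n5⇒n6
[19] read 'c'  n6⇒n7  → match P1@[15:19]
[20] read 'e'  n7⇒n0 (via fail)
[21] read 'e'  n0⇒n0
[22] read 'c'  n0⇒n1
[23] read 'c'  n1⇒n2  → match P0@[22:23]
[24] read 'c'  n2⇒n2 (via fail)  → match P0@[23:24]
[25] read 'a'  n2⇒n0 (via fail)
[26] read 'd'  n0⇒n3
[27] read 'a'  n3⇒n4
[28] read 'b'  n4⇒n5
[29] read 'a'  n5⇒n6
[30] read 'c'  n6⇒n7  → match P1@[26:30]

Result: [[5,0],[8,0],[14,1],[19,1],[23,0],[24,0],[30,1]]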